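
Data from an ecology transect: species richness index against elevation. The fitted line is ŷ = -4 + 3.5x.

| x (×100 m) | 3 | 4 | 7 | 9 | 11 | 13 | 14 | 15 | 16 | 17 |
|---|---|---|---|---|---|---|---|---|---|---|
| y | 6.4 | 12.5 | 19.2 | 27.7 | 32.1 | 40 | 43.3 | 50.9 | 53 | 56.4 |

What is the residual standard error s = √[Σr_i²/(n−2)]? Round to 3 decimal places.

x=3: ŷ = -4 + 3.5·3 = 6.5; r = 6.4 − 6.5 = -0.1
x=4: ŷ = -4 + 3.5·4 = 10; r = 12.5 − 10 = 2.5
x=7: ŷ = -4 + 3.5·7 = 20.5; r = 19.2 − 20.5 = -1.3
x=9: ŷ = -4 + 3.5·9 = 27.5; r = 27.7 − 27.5 = 0.2
x=11: ŷ = -4 + 3.5·11 = 34.5; r = 32.1 − 34.5 = -2.4
x=13: ŷ = -4 + 3.5·13 = 41.5; r = 40 − 41.5 = -1.5
x=14: ŷ = -4 + 3.5·14 = 45; r = 43.3 − 45 = -1.7
x=15: ŷ = -4 + 3.5·15 = 48.5; r = 50.9 − 48.5 = 2.4
x=16: ŷ = -4 + 3.5·16 = 52; r = 53 − 52 = 1
x=17: ŷ = -4 + 3.5·17 = 55.5; r = 56.4 − 55.5 = 0.9
SSE = 0.01 + 6.25 + 1.69 + 0.04 + 5.76 + 2.25 + 2.89 + 5.76 + 1 + 0.81 = 26.46
s = √(26.46/8) = √3.3075 ≈ 1.819

s = 1.819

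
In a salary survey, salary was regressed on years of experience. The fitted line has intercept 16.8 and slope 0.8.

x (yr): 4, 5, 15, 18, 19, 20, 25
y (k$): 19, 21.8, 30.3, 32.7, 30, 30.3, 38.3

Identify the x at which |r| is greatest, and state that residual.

x=4: ŷ = 16.8 + 0.8·4 = 20; r = 19 − 20 = -1
x=5: ŷ = 16.8 + 0.8·5 = 20.8; r = 21.8 − 20.8 = 1
x=15: ŷ = 16.8 + 0.8·15 = 28.8; r = 30.3 − 28.8 = 1.5
x=18: ŷ = 16.8 + 0.8·18 = 31.2; r = 32.7 − 31.2 = 1.5
x=19: ŷ = 16.8 + 0.8·19 = 32; r = 30 − 32 = -2
x=20: ŷ = 16.8 + 0.8·20 = 32.8; r = 30.3 − 32.8 = -2.5
x=25: ŷ = 16.8 + 0.8·25 = 36.8; r = 38.3 − 36.8 = 1.5
Largest |r| is 2.5 at x = 20, residual -2.5.

x = 20, r = -2.5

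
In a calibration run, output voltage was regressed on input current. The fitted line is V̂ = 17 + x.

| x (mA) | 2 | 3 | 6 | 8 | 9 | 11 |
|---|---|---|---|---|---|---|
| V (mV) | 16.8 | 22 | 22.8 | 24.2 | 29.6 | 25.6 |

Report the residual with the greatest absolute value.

e = 3.6

x=2: V̂ = 17 + 2 = 19; e = 16.8 − 19 = -2.2
x=3: V̂ = 17 + 3 = 20; e = 22 − 20 = 2
x=6: V̂ = 17 + 6 = 23; e = 22.8 − 23 = -0.2
x=8: V̂ = 17 + 8 = 25; e = 24.2 − 25 = -0.8
x=9: V̂ = 17 + 9 = 26; e = 29.6 − 26 = 3.6
x=11: V̂ = 17 + 11 = 28; e = 25.6 − 28 = -2.4
Largest |e| is 3.6 at x = 9, residual 3.6.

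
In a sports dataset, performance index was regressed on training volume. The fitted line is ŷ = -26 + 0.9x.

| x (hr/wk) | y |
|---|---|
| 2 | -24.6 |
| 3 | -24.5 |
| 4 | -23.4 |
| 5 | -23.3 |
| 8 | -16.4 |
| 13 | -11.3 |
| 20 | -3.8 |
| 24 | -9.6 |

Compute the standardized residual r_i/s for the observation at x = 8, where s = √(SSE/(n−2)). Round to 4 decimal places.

x=2: ŷ = -26 + 0.9·2 = -24.2; r = -24.6 − (-24.2) = -0.4
x=3: ŷ = -26 + 0.9·3 = -23.3; r = -24.5 − (-23.3) = -1.2
x=4: ŷ = -26 + 0.9·4 = -22.4; r = -23.4 − (-22.4) = -1
x=5: ŷ = -26 + 0.9·5 = -21.5; r = -23.3 − (-21.5) = -1.8
x=8: ŷ = -26 + 0.9·8 = -18.8; r = -16.4 − (-18.8) = 2.4
x=13: ŷ = -26 + 0.9·13 = -14.3; r = -11.3 − (-14.3) = 3
x=20: ŷ = -26 + 0.9·20 = -8; r = -3.8 − (-8) = 4.2
x=24: ŷ = -26 + 0.9·24 = -4.4; r = -9.6 − (-4.4) = -5.2
SSE = 0.16 + 1.44 + 1 + 3.24 + 5.76 + 9 + 17.64 + 27.04 = 65.28
s = √(65.28/6) = 3.29848
r/s = 2.4 / 3.29848 = 0.7276

0.7276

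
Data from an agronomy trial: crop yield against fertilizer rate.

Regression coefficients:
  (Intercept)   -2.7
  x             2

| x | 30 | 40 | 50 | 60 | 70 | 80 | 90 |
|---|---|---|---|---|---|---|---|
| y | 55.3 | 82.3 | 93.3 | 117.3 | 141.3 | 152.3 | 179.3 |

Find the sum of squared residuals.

x=30: ŷ = -2.7 + 2·30 = 57.3; r = 55.3 − 57.3 = -2
x=40: ŷ = -2.7 + 2·40 = 77.3; r = 82.3 − 77.3 = 5
x=50: ŷ = -2.7 + 2·50 = 97.3; r = 93.3 − 97.3 = -4
x=60: ŷ = -2.7 + 2·60 = 117.3; r = 117.3 − 117.3 = 0
x=70: ŷ = -2.7 + 2·70 = 137.3; r = 141.3 − 137.3 = 4
x=80: ŷ = -2.7 + 2·80 = 157.3; r = 152.3 − 157.3 = -5
x=90: ŷ = -2.7 + 2·90 = 177.3; r = 179.3 − 177.3 = 2
SSE = 4 + 25 + 16 + 0 + 16 + 25 + 4 = 90

SSE = 90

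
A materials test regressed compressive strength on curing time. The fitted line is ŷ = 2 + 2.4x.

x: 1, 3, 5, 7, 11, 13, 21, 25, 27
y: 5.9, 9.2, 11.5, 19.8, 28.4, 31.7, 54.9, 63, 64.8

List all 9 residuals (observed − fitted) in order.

x=1: ŷ = 2 + 2.4·1 = 4.4; r = 5.9 − 4.4 = 1.5
x=3: ŷ = 2 + 2.4·3 = 9.2; r = 9.2 − 9.2 = 0
x=5: ŷ = 2 + 2.4·5 = 14; r = 11.5 − 14 = -2.5
x=7: ŷ = 2 + 2.4·7 = 18.8; r = 19.8 − 18.8 = 1
x=11: ŷ = 2 + 2.4·11 = 28.4; r = 28.4 − 28.4 = 0
x=13: ŷ = 2 + 2.4·13 = 33.2; r = 31.7 − 33.2 = -1.5
x=21: ŷ = 2 + 2.4·21 = 52.4; r = 54.9 − 52.4 = 2.5
x=25: ŷ = 2 + 2.4·25 = 62; r = 63 − 62 = 1
x=27: ŷ = 2 + 2.4·27 = 66.8; r = 64.8 − 66.8 = -2

1.5, 0, -2.5, 1, 0, -1.5, 2.5, 1, -2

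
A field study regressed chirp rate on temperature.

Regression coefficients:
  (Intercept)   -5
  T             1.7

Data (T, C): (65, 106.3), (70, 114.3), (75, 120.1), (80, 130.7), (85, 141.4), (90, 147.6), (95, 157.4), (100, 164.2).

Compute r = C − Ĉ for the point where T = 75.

r = -2.4

Ĉ = -5 + 1.7·75 = 122.5
r = 120.1 − 122.5 = -2.4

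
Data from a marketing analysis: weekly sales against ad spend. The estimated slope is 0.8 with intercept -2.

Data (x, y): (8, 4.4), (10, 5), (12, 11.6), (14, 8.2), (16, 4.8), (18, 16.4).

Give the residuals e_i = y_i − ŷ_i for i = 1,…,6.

0, -1, 4, -1, -6, 4

x=8: ŷ = -2 + 0.8·8 = 4.4; e = 4.4 − 4.4 = 0
x=10: ŷ = -2 + 0.8·10 = 6; e = 5 − 6 = -1
x=12: ŷ = -2 + 0.8·12 = 7.6; e = 11.6 − 7.6 = 4
x=14: ŷ = -2 + 0.8·14 = 9.2; e = 8.2 − 9.2 = -1
x=16: ŷ = -2 + 0.8·16 = 10.8; e = 4.8 − 10.8 = -6
x=18: ŷ = -2 + 0.8·18 = 12.4; e = 16.4 − 12.4 = 4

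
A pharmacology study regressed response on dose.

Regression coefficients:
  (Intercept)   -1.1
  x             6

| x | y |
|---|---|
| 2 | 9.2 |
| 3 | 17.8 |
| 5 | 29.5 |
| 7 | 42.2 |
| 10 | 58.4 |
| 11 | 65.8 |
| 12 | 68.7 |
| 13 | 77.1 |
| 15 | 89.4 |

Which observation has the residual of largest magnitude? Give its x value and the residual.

x = 12, r = -2.2

x=2: ŷ = -1.1 + 6·2 = 10.9; r = 9.2 − 10.9 = -1.7
x=3: ŷ = -1.1 + 6·3 = 16.9; r = 17.8 − 16.9 = 0.9
x=5: ŷ = -1.1 + 6·5 = 28.9; r = 29.5 − 28.9 = 0.6
x=7: ŷ = -1.1 + 6·7 = 40.9; r = 42.2 − 40.9 = 1.3
x=10: ŷ = -1.1 + 6·10 = 58.9; r = 58.4 − 58.9 = -0.5
x=11: ŷ = -1.1 + 6·11 = 64.9; r = 65.8 − 64.9 = 0.9
x=12: ŷ = -1.1 + 6·12 = 70.9; r = 68.7 − 70.9 = -2.2
x=13: ŷ = -1.1 + 6·13 = 76.9; r = 77.1 − 76.9 = 0.2
x=15: ŷ = -1.1 + 6·15 = 88.9; r = 89.4 − 88.9 = 0.5
Largest |r| is 2.2 at x = 12, residual -2.2.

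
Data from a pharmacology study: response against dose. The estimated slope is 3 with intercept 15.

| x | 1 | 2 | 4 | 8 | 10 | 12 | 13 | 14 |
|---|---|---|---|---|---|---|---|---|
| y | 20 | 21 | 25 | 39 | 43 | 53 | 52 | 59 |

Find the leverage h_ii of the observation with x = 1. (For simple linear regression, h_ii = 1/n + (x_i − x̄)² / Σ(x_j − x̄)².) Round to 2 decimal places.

x̄ = (1 + 2 + 4 + 8 + 10 + 12 + 13 + 14)/8 = 8
Σ(x − x̄)² = 49 + 36 + 16 + 0 + 4 + 16 + 25 + 36 = 182
h = 1/8 + (-7)²/182 = 0.125 + 0.269231 = 0.39

h = 0.39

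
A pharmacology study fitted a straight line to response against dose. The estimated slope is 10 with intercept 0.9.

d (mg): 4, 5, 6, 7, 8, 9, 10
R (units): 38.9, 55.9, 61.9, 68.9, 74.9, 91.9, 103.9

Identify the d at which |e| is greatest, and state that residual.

d=4: ŷ = 0.9 + 10·4 = 40.9; e = 38.9 − 40.9 = -2
d=5: ŷ = 0.9 + 10·5 = 50.9; e = 55.9 − 50.9 = 5
d=6: ŷ = 0.9 + 10·6 = 60.9; e = 61.9 − 60.9 = 1
d=7: ŷ = 0.9 + 10·7 = 70.9; e = 68.9 − 70.9 = -2
d=8: ŷ = 0.9 + 10·8 = 80.9; e = 74.9 − 80.9 = -6
d=9: ŷ = 0.9 + 10·9 = 90.9; e = 91.9 − 90.9 = 1
d=10: ŷ = 0.9 + 10·10 = 100.9; e = 103.9 − 100.9 = 3
Largest |e| is 6 at d = 8, residual -6.

d = 8, e = -6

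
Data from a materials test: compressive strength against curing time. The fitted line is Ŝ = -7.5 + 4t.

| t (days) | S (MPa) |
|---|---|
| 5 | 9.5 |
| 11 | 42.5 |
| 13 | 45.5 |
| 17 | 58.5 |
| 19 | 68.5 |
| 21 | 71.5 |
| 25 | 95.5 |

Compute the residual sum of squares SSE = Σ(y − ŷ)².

t=5: Ŝ = -7.5 + 4·5 = 12.5; r = 9.5 − 12.5 = -3
t=11: Ŝ = -7.5 + 4·11 = 36.5; r = 42.5 − 36.5 = 6
t=13: Ŝ = -7.5 + 4·13 = 44.5; r = 45.5 − 44.5 = 1
t=17: Ŝ = -7.5 + 4·17 = 60.5; r = 58.5 − 60.5 = -2
t=19: Ŝ = -7.5 + 4·19 = 68.5; r = 68.5 − 68.5 = 0
t=21: Ŝ = -7.5 + 4·21 = 76.5; r = 71.5 − 76.5 = -5
t=25: Ŝ = -7.5 + 4·25 = 92.5; r = 95.5 − 92.5 = 3
SSE = 9 + 36 + 1 + 4 + 0 + 25 + 9 = 84

SSE = 84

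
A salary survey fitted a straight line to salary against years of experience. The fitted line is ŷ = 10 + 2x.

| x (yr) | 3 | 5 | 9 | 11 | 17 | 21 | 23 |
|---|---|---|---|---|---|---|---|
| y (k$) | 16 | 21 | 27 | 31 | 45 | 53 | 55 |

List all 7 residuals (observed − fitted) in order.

0, 1, -1, -1, 1, 1, -1

x=3: ŷ = 10 + 2·3 = 16; e = 16 − 16 = 0
x=5: ŷ = 10 + 2·5 = 20; e = 21 − 20 = 1
x=9: ŷ = 10 + 2·9 = 28; e = 27 − 28 = -1
x=11: ŷ = 10 + 2·11 = 32; e = 31 − 32 = -1
x=17: ŷ = 10 + 2·17 = 44; e = 45 − 44 = 1
x=21: ŷ = 10 + 2·21 = 52; e = 53 − 52 = 1
x=23: ŷ = 10 + 2·23 = 56; e = 55 − 56 = -1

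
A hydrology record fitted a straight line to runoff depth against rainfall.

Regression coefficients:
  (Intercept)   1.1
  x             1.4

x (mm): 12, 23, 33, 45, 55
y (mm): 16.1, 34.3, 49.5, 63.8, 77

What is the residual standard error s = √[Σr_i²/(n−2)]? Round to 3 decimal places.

x=12: ŷ = 1.1 + 1.4·12 = 17.9; r = 16.1 − 17.9 = -1.8
x=23: ŷ = 1.1 + 1.4·23 = 33.3; r = 34.3 − 33.3 = 1
x=33: ŷ = 1.1 + 1.4·33 = 47.3; r = 49.5 − 47.3 = 2.2
x=45: ŷ = 1.1 + 1.4·45 = 64.1; r = 63.8 − 64.1 = -0.3
x=55: ŷ = 1.1 + 1.4·55 = 78.1; r = 77 − 78.1 = -1.1
SSE = 3.24 + 1 + 4.84 + 0.09 + 1.21 = 10.38
s = √(10.38/3) = √3.46 ≈ 1.860

s = 1.860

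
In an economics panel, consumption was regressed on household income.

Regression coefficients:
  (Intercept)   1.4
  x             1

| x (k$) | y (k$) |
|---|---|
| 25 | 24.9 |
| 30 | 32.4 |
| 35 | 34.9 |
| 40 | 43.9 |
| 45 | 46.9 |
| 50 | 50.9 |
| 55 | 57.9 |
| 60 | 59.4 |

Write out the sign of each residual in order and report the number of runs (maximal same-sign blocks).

7 runs

x=25: ŷ = 1.4 + 25 = 26.4; r = 24.9 − 26.4 = -1.5
x=30: ŷ = 1.4 + 30 = 31.4; r = 32.4 − 31.4 = 1
x=35: ŷ = 1.4 + 35 = 36.4; r = 34.9 − 36.4 = -1.5
x=40: ŷ = 1.4 + 40 = 41.4; r = 43.9 − 41.4 = 2.5
x=45: ŷ = 1.4 + 45 = 46.4; r = 46.9 − 46.4 = 0.5
x=50: ŷ = 1.4 + 50 = 51.4; r = 50.9 − 51.4 = -0.5
x=55: ŷ = 1.4 + 55 = 56.4; r = 57.9 − 56.4 = 1.5
x=60: ŷ = 1.4 + 60 = 61.4; r = 59.4 − 61.4 = -2
Signs: − + − + + − + −
Runs: −×1, +×1, −×1, +×2, −×1, +×1, −×1 → 7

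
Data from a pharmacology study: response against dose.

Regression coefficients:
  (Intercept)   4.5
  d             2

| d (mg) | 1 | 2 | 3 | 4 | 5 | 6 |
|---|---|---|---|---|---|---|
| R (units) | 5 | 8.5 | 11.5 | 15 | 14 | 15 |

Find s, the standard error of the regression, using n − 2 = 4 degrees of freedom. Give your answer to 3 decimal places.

s = 1.732

d=1: ŷ = 4.5 + 2·1 = 6.5; e = 5 − 6.5 = -1.5
d=2: ŷ = 4.5 + 2·2 = 8.5; e = 8.5 − 8.5 = 0
d=3: ŷ = 4.5 + 2·3 = 10.5; e = 11.5 − 10.5 = 1
d=4: ŷ = 4.5 + 2·4 = 12.5; e = 15 − 12.5 = 2.5
d=5: ŷ = 4.5 + 2·5 = 14.5; e = 14 − 14.5 = -0.5
d=6: ŷ = 4.5 + 2·6 = 16.5; e = 15 − 16.5 = -1.5
SSE = 2.25 + 0 + 1 + 6.25 + 0.25 + 2.25 = 12
s = √(12/4) = √3 ≈ 1.732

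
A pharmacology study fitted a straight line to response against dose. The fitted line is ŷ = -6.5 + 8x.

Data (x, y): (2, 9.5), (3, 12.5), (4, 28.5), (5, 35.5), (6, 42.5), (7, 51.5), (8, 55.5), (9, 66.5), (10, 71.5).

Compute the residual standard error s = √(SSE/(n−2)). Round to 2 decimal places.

s = 2.73

x=2: ŷ = -6.5 + 8·2 = 9.5; r = 9.5 − 9.5 = 0
x=3: ŷ = -6.5 + 8·3 = 17.5; r = 12.5 − 17.5 = -5
x=4: ŷ = -6.5 + 8·4 = 25.5; r = 28.5 − 25.5 = 3
x=5: ŷ = -6.5 + 8·5 = 33.5; r = 35.5 − 33.5 = 2
x=6: ŷ = -6.5 + 8·6 = 41.5; r = 42.5 − 41.5 = 1
x=7: ŷ = -6.5 + 8·7 = 49.5; r = 51.5 − 49.5 = 2
x=8: ŷ = -6.5 + 8·8 = 57.5; r = 55.5 − 57.5 = -2
x=9: ŷ = -6.5 + 8·9 = 65.5; r = 66.5 − 65.5 = 1
x=10: ŷ = -6.5 + 8·10 = 73.5; r = 71.5 − 73.5 = -2
SSE = 0 + 25 + 9 + 4 + 1 + 4 + 4 + 1 + 4 = 52
s = √(52/7) = √7.42857 ≈ 2.73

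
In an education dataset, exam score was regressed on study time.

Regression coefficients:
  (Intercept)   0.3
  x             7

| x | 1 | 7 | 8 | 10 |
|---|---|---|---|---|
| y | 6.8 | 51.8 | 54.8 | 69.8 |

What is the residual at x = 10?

ŷ = 0.3 + 7·10 = 70.3
r = 69.8 − 70.3 = -0.5

r = -0.5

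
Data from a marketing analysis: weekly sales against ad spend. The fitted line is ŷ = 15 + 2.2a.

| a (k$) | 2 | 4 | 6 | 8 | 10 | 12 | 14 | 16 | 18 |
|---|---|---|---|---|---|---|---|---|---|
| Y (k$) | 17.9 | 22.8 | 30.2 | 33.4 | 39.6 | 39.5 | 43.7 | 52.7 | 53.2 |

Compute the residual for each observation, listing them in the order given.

-1.5, -1, 2, 0.8, 2.6, -1.9, -2.1, 2.5, -1.4

a=2: ŷ = 15 + 2.2·2 = 19.4; e = 17.9 − 19.4 = -1.5
a=4: ŷ = 15 + 2.2·4 = 23.8; e = 22.8 − 23.8 = -1
a=6: ŷ = 15 + 2.2·6 = 28.2; e = 30.2 − 28.2 = 2
a=8: ŷ = 15 + 2.2·8 = 32.6; e = 33.4 − 32.6 = 0.8
a=10: ŷ = 15 + 2.2·10 = 37; e = 39.6 − 37 = 2.6
a=12: ŷ = 15 + 2.2·12 = 41.4; e = 39.5 − 41.4 = -1.9
a=14: ŷ = 15 + 2.2·14 = 45.8; e = 43.7 − 45.8 = -2.1
a=16: ŷ = 15 + 2.2·16 = 50.2; e = 52.7 − 50.2 = 2.5
a=18: ŷ = 15 + 2.2·18 = 54.6; e = 53.2 − 54.6 = -1.4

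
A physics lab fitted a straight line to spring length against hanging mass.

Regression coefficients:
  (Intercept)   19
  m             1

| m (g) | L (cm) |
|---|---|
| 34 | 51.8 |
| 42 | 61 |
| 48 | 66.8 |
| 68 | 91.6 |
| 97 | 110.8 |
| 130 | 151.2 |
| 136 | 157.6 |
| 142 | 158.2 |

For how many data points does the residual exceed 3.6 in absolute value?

m=34: L̂ = 19 + 34 = 53; e = 51.8 − 53 = -1.2
m=42: L̂ = 19 + 42 = 61; e = 61 − 61 = 0
m=48: L̂ = 19 + 48 = 67; e = 66.8 − 67 = -0.2
m=68: L̂ = 19 + 68 = 87; e = 91.6 − 87 = 4.6
m=97: L̂ = 19 + 97 = 116; e = 110.8 − 116 = -5.2
m=130: L̂ = 19 + 130 = 149; e = 151.2 − 149 = 2.2
m=136: L̂ = 19 + 136 = 155; e = 157.6 − 155 = 2.6
m=142: L̂ = 19 + 142 = 161; e = 158.2 − 161 = -2.8
|e| > 3.6: m=68 (|e|=4.6), m=97 (|e|=5.2) → 2

2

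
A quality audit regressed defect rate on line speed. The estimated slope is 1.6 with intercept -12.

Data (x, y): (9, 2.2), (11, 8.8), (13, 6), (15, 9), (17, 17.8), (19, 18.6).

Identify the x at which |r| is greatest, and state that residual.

x=9: ŷ = -12 + 1.6·9 = 2.4; r = 2.2 − 2.4 = -0.2
x=11: ŷ = -12 + 1.6·11 = 5.6; r = 8.8 − 5.6 = 3.2
x=13: ŷ = -12 + 1.6·13 = 8.8; r = 6 − 8.8 = -2.8
x=15: ŷ = -12 + 1.6·15 = 12; r = 9 − 12 = -3
x=17: ŷ = -12 + 1.6·17 = 15.2; r = 17.8 − 15.2 = 2.6
x=19: ŷ = -12 + 1.6·19 = 18.4; r = 18.6 − 18.4 = 0.2
Largest |r| is 3.2 at x = 11, residual 3.2.

x = 11, r = 3.2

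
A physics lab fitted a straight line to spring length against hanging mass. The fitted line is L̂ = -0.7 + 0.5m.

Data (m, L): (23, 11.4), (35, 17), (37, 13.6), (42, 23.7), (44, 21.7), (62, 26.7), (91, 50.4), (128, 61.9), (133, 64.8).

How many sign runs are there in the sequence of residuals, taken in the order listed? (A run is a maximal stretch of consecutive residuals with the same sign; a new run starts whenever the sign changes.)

6 runs

m=23: L̂ = -0.7 + 0.5·23 = 10.8; e = 11.4 − 10.8 = 0.6
m=35: L̂ = -0.7 + 0.5·35 = 16.8; e = 17 − 16.8 = 0.2
m=37: L̂ = -0.7 + 0.5·37 = 17.8; e = 13.6 − 17.8 = -4.2
m=42: L̂ = -0.7 + 0.5·42 = 20.3; e = 23.7 − 20.3 = 3.4
m=44: L̂ = -0.7 + 0.5·44 = 21.3; e = 21.7 − 21.3 = 0.4
m=62: L̂ = -0.7 + 0.5·62 = 30.3; e = 26.7 − 30.3 = -3.6
m=91: L̂ = -0.7 + 0.5·91 = 44.8; e = 50.4 − 44.8 = 5.6
m=128: L̂ = -0.7 + 0.5·128 = 63.3; e = 61.9 − 63.3 = -1.4
m=133: L̂ = -0.7 + 0.5·133 = 65.8; e = 64.8 − 65.8 = -1
Signs: + + − + + − + − −
Runs: +×2, −×1, +×2, −×1, +×1, −×2 → 6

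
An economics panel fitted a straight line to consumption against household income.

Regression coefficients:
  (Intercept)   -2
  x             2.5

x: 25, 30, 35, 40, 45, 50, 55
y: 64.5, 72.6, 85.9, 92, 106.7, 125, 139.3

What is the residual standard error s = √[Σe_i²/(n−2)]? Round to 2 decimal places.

s = 4.13

x=25: ŷ = -2 + 2.5·25 = 60.5; e = 64.5 − 60.5 = 4
x=30: ŷ = -2 + 2.5·30 = 73; e = 72.6 − 73 = -0.4
x=35: ŷ = -2 + 2.5·35 = 85.5; e = 85.9 − 85.5 = 0.4
x=40: ŷ = -2 + 2.5·40 = 98; e = 92 − 98 = -6
x=45: ŷ = -2 + 2.5·45 = 110.5; e = 106.7 − 110.5 = -3.8
x=50: ŷ = -2 + 2.5·50 = 123; e = 125 − 123 = 2
x=55: ŷ = -2 + 2.5·55 = 135.5; e = 139.3 − 135.5 = 3.8
SSE = 16 + 0.16 + 0.16 + 36 + 14.44 + 4 + 14.44 = 85.2
s = √(85.2/5) = √17.04 ≈ 4.13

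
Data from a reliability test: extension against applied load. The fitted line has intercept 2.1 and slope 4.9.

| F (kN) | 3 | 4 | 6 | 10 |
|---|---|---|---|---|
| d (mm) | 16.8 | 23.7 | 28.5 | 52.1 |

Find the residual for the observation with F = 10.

ŷ = 2.1 + 4.9·10 = 51.1
r = 52.1 − 51.1 = 1

r = 1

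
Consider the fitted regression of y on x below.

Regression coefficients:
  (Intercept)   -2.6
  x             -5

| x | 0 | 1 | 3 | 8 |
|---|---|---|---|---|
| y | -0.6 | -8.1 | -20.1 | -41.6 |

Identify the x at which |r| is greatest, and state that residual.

x=0: ŷ = -2.6 − 5·0 = -2.6; r = -0.6 − (-2.6) = 2
x=1: ŷ = -2.6 − 5·1 = -7.6; r = -8.1 − (-7.6) = -0.5
x=3: ŷ = -2.6 − 5·3 = -17.6; r = -20.1 − (-17.6) = -2.5
x=8: ŷ = -2.6 − 5·8 = -42.6; r = -41.6 − (-42.6) = 1
Largest |r| is 2.5 at x = 3, residual -2.5.

x = 3, r = -2.5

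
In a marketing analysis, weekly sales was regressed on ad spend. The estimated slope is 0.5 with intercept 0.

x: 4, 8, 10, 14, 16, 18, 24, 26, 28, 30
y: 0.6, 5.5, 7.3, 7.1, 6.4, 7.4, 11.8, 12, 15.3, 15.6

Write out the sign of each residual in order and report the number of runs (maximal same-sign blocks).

x=4: ŷ = 0.5·4 = 2; e = 0.6 − 2 = -1.4
x=8: ŷ = 0.5·8 = 4; e = 5.5 − 4 = 1.5
x=10: ŷ = 0.5·10 = 5; e = 7.3 − 5 = 2.3
x=14: ŷ = 0.5·14 = 7; e = 7.1 − 7 = 0.1
x=16: ŷ = 0.5·16 = 8; e = 6.4 − 8 = -1.6
x=18: ŷ = 0.5·18 = 9; e = 7.4 − 9 = -1.6
x=24: ŷ = 0.5·24 = 12; e = 11.8 − 12 = -0.2
x=26: ŷ = 0.5·26 = 13; e = 12 − 13 = -1
x=28: ŷ = 0.5·28 = 14; e = 15.3 − 14 = 1.3
x=30: ŷ = 0.5·30 = 15; e = 15.6 − 15 = 0.6
Signs: − + + + − − − − + +
Runs: −×1, +×3, −×4, +×2 → 4

4 runs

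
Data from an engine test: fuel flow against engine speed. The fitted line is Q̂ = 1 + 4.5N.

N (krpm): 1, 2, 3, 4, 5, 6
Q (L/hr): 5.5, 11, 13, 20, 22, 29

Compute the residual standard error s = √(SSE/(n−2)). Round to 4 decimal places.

N=1: Q̂ = 1 + 4.5·1 = 5.5; e = 5.5 − 5.5 = 0
N=2: Q̂ = 1 + 4.5·2 = 10; e = 11 − 10 = 1
N=3: Q̂ = 1 + 4.5·3 = 14.5; e = 13 − 14.5 = -1.5
N=4: Q̂ = 1 + 4.5·4 = 19; e = 20 − 19 = 1
N=5: Q̂ = 1 + 4.5·5 = 23.5; e = 22 − 23.5 = -1.5
N=6: Q̂ = 1 + 4.5·6 = 28; e = 29 − 28 = 1
SSE = 0 + 1 + 2.25 + 1 + 2.25 + 1 = 7.5
s = √(7.5/4) = √1.875 ≈ 1.3693

s = 1.3693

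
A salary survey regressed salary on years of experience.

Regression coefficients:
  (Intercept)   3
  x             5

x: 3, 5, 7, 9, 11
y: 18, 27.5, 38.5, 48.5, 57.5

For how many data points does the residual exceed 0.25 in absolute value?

x=3: ŷ = 3 + 5·3 = 18; e = 18 − 18 = 0
x=5: ŷ = 3 + 5·5 = 28; e = 27.5 − 28 = -0.5
x=7: ŷ = 3 + 5·7 = 38; e = 38.5 − 38 = 0.5
x=9: ŷ = 3 + 5·9 = 48; e = 48.5 − 48 = 0.5
x=11: ŷ = 3 + 5·11 = 58; e = 57.5 − 58 = -0.5
|e| > 0.25: x=5 (|e|=0.5), x=7 (|e|=0.5), x=9 (|e|=0.5), x=11 (|e|=0.5) → 4

4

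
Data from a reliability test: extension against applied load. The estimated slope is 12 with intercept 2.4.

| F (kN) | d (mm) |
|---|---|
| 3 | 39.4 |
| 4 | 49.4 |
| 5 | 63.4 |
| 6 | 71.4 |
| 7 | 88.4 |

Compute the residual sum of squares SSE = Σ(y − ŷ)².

F=3: d̂ = 2.4 + 12·3 = 38.4; r = 39.4 − 38.4 = 1
F=4: d̂ = 2.4 + 12·4 = 50.4; r = 49.4 − 50.4 = -1
F=5: d̂ = 2.4 + 12·5 = 62.4; r = 63.4 − 62.4 = 1
F=6: d̂ = 2.4 + 12·6 = 74.4; r = 71.4 − 74.4 = -3
F=7: d̂ = 2.4 + 12·7 = 86.4; r = 88.4 − 86.4 = 2
SSE = 1 + 1 + 1 + 9 + 4 = 16

SSE = 16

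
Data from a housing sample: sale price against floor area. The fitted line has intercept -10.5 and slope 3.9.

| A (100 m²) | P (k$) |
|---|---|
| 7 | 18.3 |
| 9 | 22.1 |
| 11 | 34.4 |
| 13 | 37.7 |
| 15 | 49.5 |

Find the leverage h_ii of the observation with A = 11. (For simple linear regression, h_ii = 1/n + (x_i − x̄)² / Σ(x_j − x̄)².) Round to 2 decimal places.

h = 0.20

Ā = (7 + 9 + 11 + 13 + 15)/5 = 11
Σ(A − Ā)² = 16 + 4 + 0 + 4 + 16 = 40
h = 1/5 + (0)²/40 = 0.2 + 0 = 0.20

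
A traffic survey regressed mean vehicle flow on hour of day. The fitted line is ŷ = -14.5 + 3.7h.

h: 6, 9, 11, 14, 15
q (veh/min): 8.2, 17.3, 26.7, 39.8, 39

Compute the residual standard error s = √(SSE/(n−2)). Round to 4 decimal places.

h=6: ŷ = -14.5 + 3.7·6 = 7.7; r = 8.2 − 7.7 = 0.5
h=9: ŷ = -14.5 + 3.7·9 = 18.8; r = 17.3 − 18.8 = -1.5
h=11: ŷ = -14.5 + 3.7·11 = 26.2; r = 26.7 − 26.2 = 0.5
h=14: ŷ = -14.5 + 3.7·14 = 37.3; r = 39.8 − 37.3 = 2.5
h=15: ŷ = -14.5 + 3.7·15 = 41; r = 39 − 41 = -2
SSE = 0.25 + 2.25 + 0.25 + 6.25 + 4 = 13
s = √(13/3) = √4.33333 ≈ 2.0817

s = 2.0817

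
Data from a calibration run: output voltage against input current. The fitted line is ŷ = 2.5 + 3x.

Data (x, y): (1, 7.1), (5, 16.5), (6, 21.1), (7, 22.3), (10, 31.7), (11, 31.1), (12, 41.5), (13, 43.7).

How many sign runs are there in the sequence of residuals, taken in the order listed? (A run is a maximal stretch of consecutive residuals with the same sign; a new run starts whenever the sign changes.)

5 runs

x=1: ŷ = 2.5 + 3·1 = 5.5; r = 7.1 − 5.5 = 1.6
x=5: ŷ = 2.5 + 3·5 = 17.5; r = 16.5 − 17.5 = -1
x=6: ŷ = 2.5 + 3·6 = 20.5; r = 21.1 − 20.5 = 0.6
x=7: ŷ = 2.5 + 3·7 = 23.5; r = 22.3 − 23.5 = -1.2
x=10: ŷ = 2.5 + 3·10 = 32.5; r = 31.7 − 32.5 = -0.8
x=11: ŷ = 2.5 + 3·11 = 35.5; r = 31.1 − 35.5 = -4.4
x=12: ŷ = 2.5 + 3·12 = 38.5; r = 41.5 − 38.5 = 3
x=13: ŷ = 2.5 + 3·13 = 41.5; r = 43.7 − 41.5 = 2.2
Signs: + − + − − − + +
Runs: +×1, −×1, +×1, −×3, +×2 → 5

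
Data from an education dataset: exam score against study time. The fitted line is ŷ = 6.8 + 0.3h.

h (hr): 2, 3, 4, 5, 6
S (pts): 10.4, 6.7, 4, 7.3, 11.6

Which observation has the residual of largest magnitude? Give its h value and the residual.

h=2: ŷ = 6.8 + 0.3·2 = 7.4; e = 10.4 − 7.4 = 3
h=3: ŷ = 6.8 + 0.3·3 = 7.7; e = 6.7 − 7.7 = -1
h=4: ŷ = 6.8 + 0.3·4 = 8; e = 4 − 8 = -4
h=5: ŷ = 6.8 + 0.3·5 = 8.3; e = 7.3 − 8.3 = -1
h=6: ŷ = 6.8 + 0.3·6 = 8.6; e = 11.6 − 8.6 = 3
Largest |e| is 4 at h = 4, residual -4.

h = 4, e = -4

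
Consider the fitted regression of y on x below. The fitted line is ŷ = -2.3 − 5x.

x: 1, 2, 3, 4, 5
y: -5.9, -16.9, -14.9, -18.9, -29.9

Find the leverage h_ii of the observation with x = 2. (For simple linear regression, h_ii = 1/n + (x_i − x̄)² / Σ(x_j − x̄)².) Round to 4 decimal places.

h = 0.3000

x̄ = (1 + 2 + 3 + 4 + 5)/5 = 3
Σ(x − x̄)² = 4 + 1 + 0 + 1 + 4 = 10
h = 1/5 + (-1)²/10 = 0.2 + 0.1 = 0.3000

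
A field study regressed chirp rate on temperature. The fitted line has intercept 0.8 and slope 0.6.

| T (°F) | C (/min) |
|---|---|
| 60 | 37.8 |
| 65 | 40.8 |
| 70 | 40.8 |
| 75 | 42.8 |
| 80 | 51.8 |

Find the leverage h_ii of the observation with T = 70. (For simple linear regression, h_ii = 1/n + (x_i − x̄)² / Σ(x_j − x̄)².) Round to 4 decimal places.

h = 0.2000

T̄ = (60 + 65 + 70 + 75 + 80)/5 = 70
Σ(T − T̄)² = 100 + 25 + 0 + 25 + 100 = 250
h = 1/5 + (0)²/250 = 0.2 + 0 = 0.2000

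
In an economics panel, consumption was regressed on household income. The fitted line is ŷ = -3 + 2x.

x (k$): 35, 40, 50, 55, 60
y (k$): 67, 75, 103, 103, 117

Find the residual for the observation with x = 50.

e = 6

ŷ = -3 + 2·50 = 97
e = 103 − 97 = 6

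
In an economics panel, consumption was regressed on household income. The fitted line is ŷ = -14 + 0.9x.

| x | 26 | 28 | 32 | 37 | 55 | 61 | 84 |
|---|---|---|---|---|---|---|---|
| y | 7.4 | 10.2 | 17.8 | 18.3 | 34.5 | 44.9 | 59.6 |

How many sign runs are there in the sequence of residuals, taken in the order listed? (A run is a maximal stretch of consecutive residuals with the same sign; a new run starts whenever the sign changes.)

x=26: ŷ = -14 + 0.9·26 = 9.4; e = 7.4 − 9.4 = -2
x=28: ŷ = -14 + 0.9·28 = 11.2; e = 10.2 − 11.2 = -1
x=32: ŷ = -14 + 0.9·32 = 14.8; e = 17.8 − 14.8 = 3
x=37: ŷ = -14 + 0.9·37 = 19.3; e = 18.3 − 19.3 = -1
x=55: ŷ = -14 + 0.9·55 = 35.5; e = 34.5 − 35.5 = -1
x=61: ŷ = -14 + 0.9·61 = 40.9; e = 44.9 − 40.9 = 4
x=84: ŷ = -14 + 0.9·84 = 61.6; e = 59.6 − 61.6 = -2
Signs: − − + − − + −
Runs: −×2, +×1, −×2, +×1, −×1 → 5

5 runs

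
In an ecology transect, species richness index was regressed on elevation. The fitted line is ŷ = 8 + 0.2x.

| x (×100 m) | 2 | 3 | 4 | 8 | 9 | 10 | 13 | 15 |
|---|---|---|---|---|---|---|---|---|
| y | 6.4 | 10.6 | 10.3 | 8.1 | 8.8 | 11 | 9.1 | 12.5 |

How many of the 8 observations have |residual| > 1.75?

x=2: ŷ = 8 + 0.2·2 = 8.4; e = 6.4 − 8.4 = -2
x=3: ŷ = 8 + 0.2·3 = 8.6; e = 10.6 − 8.6 = 2
x=4: ŷ = 8 + 0.2·4 = 8.8; e = 10.3 − 8.8 = 1.5
x=8: ŷ = 8 + 0.2·8 = 9.6; e = 8.1 − 9.6 = -1.5
x=9: ŷ = 8 + 0.2·9 = 9.8; e = 8.8 − 9.8 = -1
x=10: ŷ = 8 + 0.2·10 = 10; e = 11 − 10 = 1
x=13: ŷ = 8 + 0.2·13 = 10.6; e = 9.1 − 10.6 = -1.5
x=15: ŷ = 8 + 0.2·15 = 11; e = 12.5 − 11 = 1.5
|e| > 1.75: x=2 (|e|=2), x=3 (|e|=2) → 2

2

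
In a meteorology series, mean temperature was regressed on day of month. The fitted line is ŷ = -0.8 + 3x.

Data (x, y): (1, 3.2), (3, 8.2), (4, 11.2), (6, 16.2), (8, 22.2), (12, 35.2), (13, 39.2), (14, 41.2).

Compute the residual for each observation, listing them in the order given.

1, 0, 0, -1, -1, 0, 1, 0

x=1: ŷ = -0.8 + 3·1 = 2.2; e = 3.2 − 2.2 = 1
x=3: ŷ = -0.8 + 3·3 = 8.2; e = 8.2 − 8.2 = 0
x=4: ŷ = -0.8 + 3·4 = 11.2; e = 11.2 − 11.2 = 0
x=6: ŷ = -0.8 + 3·6 = 17.2; e = 16.2 − 17.2 = -1
x=8: ŷ = -0.8 + 3·8 = 23.2; e = 22.2 − 23.2 = -1
x=12: ŷ = -0.8 + 3·12 = 35.2; e = 35.2 − 35.2 = 0
x=13: ŷ = -0.8 + 3·13 = 38.2; e = 39.2 − 38.2 = 1
x=14: ŷ = -0.8 + 3·14 = 41.2; e = 41.2 − 41.2 = 0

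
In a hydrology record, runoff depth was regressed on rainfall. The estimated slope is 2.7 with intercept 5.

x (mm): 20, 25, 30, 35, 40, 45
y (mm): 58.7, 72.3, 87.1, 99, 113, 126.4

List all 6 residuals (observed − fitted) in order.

-0.3, -0.2, 1.1, -0.5, 0, -0.1

x=20: ŷ = 5 + 2.7·20 = 59; r = 58.7 − 59 = -0.3
x=25: ŷ = 5 + 2.7·25 = 72.5; r = 72.3 − 72.5 = -0.2
x=30: ŷ = 5 + 2.7·30 = 86; r = 87.1 − 86 = 1.1
x=35: ŷ = 5 + 2.7·35 = 99.5; r = 99 − 99.5 = -0.5
x=40: ŷ = 5 + 2.7·40 = 113; r = 113 − 113 = 0
x=45: ŷ = 5 + 2.7·45 = 126.5; r = 126.4 − 126.5 = -0.1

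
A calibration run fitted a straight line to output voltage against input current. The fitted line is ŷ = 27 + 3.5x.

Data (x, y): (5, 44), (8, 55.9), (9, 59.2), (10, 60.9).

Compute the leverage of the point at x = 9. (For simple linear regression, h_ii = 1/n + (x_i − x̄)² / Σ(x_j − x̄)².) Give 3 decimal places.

x̄ = (5 + 8 + 9 + 10)/4 = 8
Σ(x − x̄)² = 9 + 0 + 1 + 4 = 14
h = 1/4 + (1)²/14 = 0.25 + 0.0714286 = 0.321

h = 0.321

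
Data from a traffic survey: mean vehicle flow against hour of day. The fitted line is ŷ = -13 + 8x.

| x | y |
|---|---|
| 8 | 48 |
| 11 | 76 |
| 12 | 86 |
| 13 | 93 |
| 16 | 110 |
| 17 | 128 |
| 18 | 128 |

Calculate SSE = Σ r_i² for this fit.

x=8: ŷ = -13 + 8·8 = 51; r = 48 − 51 = -3
x=11: ŷ = -13 + 8·11 = 75; r = 76 − 75 = 1
x=12: ŷ = -13 + 8·12 = 83; r = 86 − 83 = 3
x=13: ŷ = -13 + 8·13 = 91; r = 93 − 91 = 2
x=16: ŷ = -13 + 8·16 = 115; r = 110 − 115 = -5
x=17: ŷ = -13 + 8·17 = 123; r = 128 − 123 = 5
x=18: ŷ = -13 + 8·18 = 131; r = 128 − 131 = -3
SSE = 9 + 1 + 9 + 4 + 25 + 25 + 9 = 82

SSE = 82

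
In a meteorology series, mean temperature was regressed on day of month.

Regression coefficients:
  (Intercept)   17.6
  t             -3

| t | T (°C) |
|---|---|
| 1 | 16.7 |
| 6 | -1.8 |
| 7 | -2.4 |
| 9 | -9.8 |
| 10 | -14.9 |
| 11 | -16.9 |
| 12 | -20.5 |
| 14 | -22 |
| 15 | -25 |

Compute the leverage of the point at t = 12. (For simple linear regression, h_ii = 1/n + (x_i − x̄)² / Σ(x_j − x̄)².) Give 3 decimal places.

t̄ = (1 + 6 + 7 + 9 + 10 + 11 + 12 + 14 + 15)/9 = 9.44444
Σ(t − t̄)² = 71.3086 + 11.8642 + 5.97531 + 0.197531 + 0.308642 + 2.41975 + 6.53086 + 20.7531 + 30.8642 = 150.222
h = 1/9 + (2.55556)²/150.222 = 0.111111 + 0.0434747 = 0.155

h = 0.155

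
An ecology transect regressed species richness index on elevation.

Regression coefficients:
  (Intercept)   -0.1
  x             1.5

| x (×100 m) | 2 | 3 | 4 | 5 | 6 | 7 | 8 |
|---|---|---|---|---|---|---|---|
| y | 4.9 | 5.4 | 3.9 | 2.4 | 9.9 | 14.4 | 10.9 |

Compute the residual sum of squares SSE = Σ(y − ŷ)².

SSE = 52

x=2: ŷ = -0.1 + 1.5·2 = 2.9; r = 4.9 − 2.9 = 2
x=3: ŷ = -0.1 + 1.5·3 = 4.4; r = 5.4 − 4.4 = 1
x=4: ŷ = -0.1 + 1.5·4 = 5.9; r = 3.9 − 5.9 = -2
x=5: ŷ = -0.1 + 1.5·5 = 7.4; r = 2.4 − 7.4 = -5
x=6: ŷ = -0.1 + 1.5·6 = 8.9; r = 9.9 − 8.9 = 1
x=7: ŷ = -0.1 + 1.5·7 = 10.4; r = 14.4 − 10.4 = 4
x=8: ŷ = -0.1 + 1.5·8 = 11.9; r = 10.9 − 11.9 = -1
SSE = 4 + 1 + 4 + 25 + 1 + 16 + 1 = 52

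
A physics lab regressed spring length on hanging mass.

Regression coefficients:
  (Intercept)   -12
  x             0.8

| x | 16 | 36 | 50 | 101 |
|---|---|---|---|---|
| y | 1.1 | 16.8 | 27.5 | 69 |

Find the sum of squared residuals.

SSE = 0.38

x=16: ŷ = -12 + 0.8·16 = 0.8; r = 1.1 − 0.8 = 0.3
x=36: ŷ = -12 + 0.8·36 = 16.8; r = 16.8 − 16.8 = 0
x=50: ŷ = -12 + 0.8·50 = 28; r = 27.5 − 28 = -0.5
x=101: ŷ = -12 + 0.8·101 = 68.8; r = 69 − 68.8 = 0.2
SSE = 0.09 + 0 + 0.25 + 0.04 = 0.38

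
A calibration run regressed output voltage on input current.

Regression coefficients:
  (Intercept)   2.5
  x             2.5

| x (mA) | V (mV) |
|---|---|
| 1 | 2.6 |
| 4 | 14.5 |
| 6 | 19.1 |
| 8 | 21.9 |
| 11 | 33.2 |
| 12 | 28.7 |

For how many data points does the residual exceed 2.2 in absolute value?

3

x=1: V̂ = 2.5 + 2.5·1 = 5; r = 2.6 − 5 = -2.4
x=4: V̂ = 2.5 + 2.5·4 = 12.5; r = 14.5 − 12.5 = 2
x=6: V̂ = 2.5 + 2.5·6 = 17.5; r = 19.1 − 17.5 = 1.6
x=8: V̂ = 2.5 + 2.5·8 = 22.5; r = 21.9 − 22.5 = -0.6
x=11: V̂ = 2.5 + 2.5·11 = 30; r = 33.2 − 30 = 3.2
x=12: V̂ = 2.5 + 2.5·12 = 32.5; r = 28.7 − 32.5 = -3.8
|r| > 2.2: x=1 (|r|=2.4), x=11 (|r|=3.2), x=12 (|r|=3.8) → 3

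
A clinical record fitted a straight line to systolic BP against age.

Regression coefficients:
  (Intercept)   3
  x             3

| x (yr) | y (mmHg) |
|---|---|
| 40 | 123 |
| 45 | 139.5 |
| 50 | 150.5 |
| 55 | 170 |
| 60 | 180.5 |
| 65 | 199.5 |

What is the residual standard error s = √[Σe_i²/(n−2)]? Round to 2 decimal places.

x=40: ŷ = 3 + 3·40 = 123; e = 123 − 123 = 0
x=45: ŷ = 3 + 3·45 = 138; e = 139.5 − 138 = 1.5
x=50: ŷ = 3 + 3·50 = 153; e = 150.5 − 153 = -2.5
x=55: ŷ = 3 + 3·55 = 168; e = 170 − 168 = 2
x=60: ŷ = 3 + 3·60 = 183; e = 180.5 − 183 = -2.5
x=65: ŷ = 3 + 3·65 = 198; e = 199.5 − 198 = 1.5
SSE = 0 + 2.25 + 6.25 + 4 + 6.25 + 2.25 = 21
s = √(21/4) = √5.25 ≈ 2.29

s = 2.29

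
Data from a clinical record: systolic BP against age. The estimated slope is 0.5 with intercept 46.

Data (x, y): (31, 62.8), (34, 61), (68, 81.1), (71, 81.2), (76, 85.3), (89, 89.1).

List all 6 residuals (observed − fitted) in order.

1.3, -2, 1.1, -0.3, 1.3, -1.4

x=31: ŷ = 46 + 0.5·31 = 61.5; r = 62.8 − 61.5 = 1.3
x=34: ŷ = 46 + 0.5·34 = 63; r = 61 − 63 = -2
x=68: ŷ = 46 + 0.5·68 = 80; r = 81.1 − 80 = 1.1
x=71: ŷ = 46 + 0.5·71 = 81.5; r = 81.2 − 81.5 = -0.3
x=76: ŷ = 46 + 0.5·76 = 84; r = 85.3 − 84 = 1.3
x=89: ŷ = 46 + 0.5·89 = 90.5; r = 89.1 − 90.5 = -1.4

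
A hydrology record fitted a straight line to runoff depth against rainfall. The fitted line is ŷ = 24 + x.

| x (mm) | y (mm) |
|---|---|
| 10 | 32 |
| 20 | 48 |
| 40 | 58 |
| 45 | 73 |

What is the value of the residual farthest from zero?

r = -6

x=10: ŷ = 24 + 10 = 34; r = 32 − 34 = -2
x=20: ŷ = 24 + 20 = 44; r = 48 − 44 = 4
x=40: ŷ = 24 + 40 = 64; r = 58 − 64 = -6
x=45: ŷ = 24 + 45 = 69; r = 73 − 69 = 4
Largest |r| is 6 at x = 40, residual -6.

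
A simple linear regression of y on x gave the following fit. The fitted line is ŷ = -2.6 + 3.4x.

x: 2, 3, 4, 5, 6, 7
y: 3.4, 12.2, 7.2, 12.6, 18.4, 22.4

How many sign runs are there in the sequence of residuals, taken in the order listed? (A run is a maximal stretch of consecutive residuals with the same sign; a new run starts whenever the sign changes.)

4 runs

x=2: ŷ = -2.6 + 3.4·2 = 4.2; r = 3.4 − 4.2 = -0.8
x=3: ŷ = -2.6 + 3.4·3 = 7.6; r = 12.2 − 7.6 = 4.6
x=4: ŷ = -2.6 + 3.4·4 = 11; r = 7.2 − 11 = -3.8
x=5: ŷ = -2.6 + 3.4·5 = 14.4; r = 12.6 − 14.4 = -1.8
x=6: ŷ = -2.6 + 3.4·6 = 17.8; r = 18.4 − 17.8 = 0.6
x=7: ŷ = -2.6 + 3.4·7 = 21.2; r = 22.4 − 21.2 = 1.2
Signs: − + − − + +
Runs: −×1, +×1, −×2, +×2 → 4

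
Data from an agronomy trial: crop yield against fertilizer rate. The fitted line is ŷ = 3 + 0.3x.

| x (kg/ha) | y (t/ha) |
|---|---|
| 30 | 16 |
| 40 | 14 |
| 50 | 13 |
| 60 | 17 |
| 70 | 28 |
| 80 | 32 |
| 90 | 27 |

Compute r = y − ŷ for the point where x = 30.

ŷ = 3 + 0.3·30 = 12
r = 16 − 12 = 4

r = 4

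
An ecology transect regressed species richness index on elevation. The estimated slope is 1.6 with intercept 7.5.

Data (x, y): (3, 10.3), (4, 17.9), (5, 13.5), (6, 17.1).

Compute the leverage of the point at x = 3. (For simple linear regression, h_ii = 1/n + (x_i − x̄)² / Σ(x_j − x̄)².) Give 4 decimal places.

x̄ = (3 + 4 + 5 + 6)/4 = 4.5
Σ(x − x̄)² = 2.25 + 0.25 + 0.25 + 2.25 = 5
h = 1/4 + (-1.5)²/5 = 0.25 + 0.45 = 0.7000

h = 0.7000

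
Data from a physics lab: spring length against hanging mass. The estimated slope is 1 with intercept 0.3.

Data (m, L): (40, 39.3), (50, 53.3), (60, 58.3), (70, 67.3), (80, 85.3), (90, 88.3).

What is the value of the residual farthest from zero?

m=40: L̂ = 0.3 + 40 = 40.3; e = 39.3 − 40.3 = -1
m=50: L̂ = 0.3 + 50 = 50.3; e = 53.3 − 50.3 = 3
m=60: L̂ = 0.3 + 60 = 60.3; e = 58.3 − 60.3 = -2
m=70: L̂ = 0.3 + 70 = 70.3; e = 67.3 − 70.3 = -3
m=80: L̂ = 0.3 + 80 = 80.3; e = 85.3 − 80.3 = 5
m=90: L̂ = 0.3 + 90 = 90.3; e = 88.3 − 90.3 = -2
Largest |e| is 5 at m = 80, residual 5.

e = 5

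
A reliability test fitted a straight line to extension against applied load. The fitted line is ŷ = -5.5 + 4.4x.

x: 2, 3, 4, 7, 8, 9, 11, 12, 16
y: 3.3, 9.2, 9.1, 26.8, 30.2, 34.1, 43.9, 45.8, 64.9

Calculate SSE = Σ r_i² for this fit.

x=2: ŷ = -5.5 + 4.4·2 = 3.3; r = 3.3 − 3.3 = 0
x=3: ŷ = -5.5 + 4.4·3 = 7.7; r = 9.2 − 7.7 = 1.5
x=4: ŷ = -5.5 + 4.4·4 = 12.1; r = 9.1 − 12.1 = -3
x=7: ŷ = -5.5 + 4.4·7 = 25.3; r = 26.8 − 25.3 = 1.5
x=8: ŷ = -5.5 + 4.4·8 = 29.7; r = 30.2 − 29.7 = 0.5
x=9: ŷ = -5.5 + 4.4·9 = 34.1; r = 34.1 − 34.1 = 0
x=11: ŷ = -5.5 + 4.4·11 = 42.9; r = 43.9 − 42.9 = 1
x=12: ŷ = -5.5 + 4.4·12 = 47.3; r = 45.8 − 47.3 = -1.5
x=16: ŷ = -5.5 + 4.4·16 = 64.9; r = 64.9 − 64.9 = 0
SSE = 0 + 2.25 + 9 + 2.25 + 0.25 + 0 + 1 + 2.25 + 0 = 17

SSE = 17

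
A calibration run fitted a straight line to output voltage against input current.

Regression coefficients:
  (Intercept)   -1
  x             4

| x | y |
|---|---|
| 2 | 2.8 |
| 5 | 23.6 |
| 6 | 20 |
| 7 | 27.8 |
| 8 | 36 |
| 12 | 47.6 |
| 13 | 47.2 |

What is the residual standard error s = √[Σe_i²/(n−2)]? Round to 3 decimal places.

s = 4.201

x=2: ŷ = -1 + 4·2 = 7; e = 2.8 − 7 = -4.2
x=5: ŷ = -1 + 4·5 = 19; e = 23.6 − 19 = 4.6
x=6: ŷ = -1 + 4·6 = 23; e = 20 − 23 = -3
x=7: ŷ = -1 + 4·7 = 27; e = 27.8 − 27 = 0.8
x=8: ŷ = -1 + 4·8 = 31; e = 36 − 31 = 5
x=12: ŷ = -1 + 4·12 = 47; e = 47.6 − 47 = 0.6
x=13: ŷ = -1 + 4·13 = 51; e = 47.2 − 51 = -3.8
SSE = 17.64 + 21.16 + 9 + 0.64 + 25 + 0.36 + 14.44 = 88.24
s = √(88.24/5) = √17.648 ≈ 4.201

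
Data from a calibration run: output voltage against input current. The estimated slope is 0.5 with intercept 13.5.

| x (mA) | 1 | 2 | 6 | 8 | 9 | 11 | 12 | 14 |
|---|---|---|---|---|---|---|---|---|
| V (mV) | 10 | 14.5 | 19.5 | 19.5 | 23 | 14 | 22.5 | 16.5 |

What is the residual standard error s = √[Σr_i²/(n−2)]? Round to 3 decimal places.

x=1: ŷ = 13.5 + 0.5·1 = 14; r = 10 − 14 = -4
x=2: ŷ = 13.5 + 0.5·2 = 14.5; r = 14.5 − 14.5 = 0
x=6: ŷ = 13.5 + 0.5·6 = 16.5; r = 19.5 − 16.5 = 3
x=8: ŷ = 13.5 + 0.5·8 = 17.5; r = 19.5 − 17.5 = 2
x=9: ŷ = 13.5 + 0.5·9 = 18; r = 23 − 18 = 5
x=11: ŷ = 13.5 + 0.5·11 = 19; r = 14 − 19 = -5
x=12: ŷ = 13.5 + 0.5·12 = 19.5; r = 22.5 − 19.5 = 3
x=14: ŷ = 13.5 + 0.5·14 = 20.5; r = 16.5 − 20.5 = -4
SSE = 16 + 0 + 9 + 4 + 25 + 25 + 9 + 16 = 104
s = √(104/6) = √17.3333 ≈ 4.163

s = 4.163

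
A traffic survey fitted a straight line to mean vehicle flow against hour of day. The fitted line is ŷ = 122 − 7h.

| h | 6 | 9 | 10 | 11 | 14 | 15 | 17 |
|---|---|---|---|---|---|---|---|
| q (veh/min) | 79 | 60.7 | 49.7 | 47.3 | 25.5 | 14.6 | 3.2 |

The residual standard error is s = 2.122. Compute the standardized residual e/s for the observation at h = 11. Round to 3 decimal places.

ŷ = 122 − 7·11 = 45
e = 47.3 − 45 = 2.3
e/s = 2.3 / 2.122 = 1.084

1.084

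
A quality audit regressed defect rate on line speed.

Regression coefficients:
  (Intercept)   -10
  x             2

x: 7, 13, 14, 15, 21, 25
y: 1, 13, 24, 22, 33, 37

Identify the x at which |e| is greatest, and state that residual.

x=7: ŷ = -10 + 2·7 = 4; e = 1 − 4 = -3
x=13: ŷ = -10 + 2·13 = 16; e = 13 − 16 = -3
x=14: ŷ = -10 + 2·14 = 18; e = 24 − 18 = 6
x=15: ŷ = -10 + 2·15 = 20; e = 22 − 20 = 2
x=21: ŷ = -10 + 2·21 = 32; e = 33 − 32 = 1
x=25: ŷ = -10 + 2·25 = 40; e = 37 − 40 = -3
Largest |e| is 6 at x = 14, residual 6.

x = 14, e = 6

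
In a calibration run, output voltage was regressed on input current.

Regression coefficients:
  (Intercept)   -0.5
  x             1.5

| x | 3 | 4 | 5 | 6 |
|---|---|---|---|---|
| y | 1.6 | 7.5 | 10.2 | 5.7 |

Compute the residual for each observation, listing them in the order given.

x=3: ŷ = -0.5 + 1.5·3 = 4; r = 1.6 − 4 = -2.4
x=4: ŷ = -0.5 + 1.5·4 = 5.5; r = 7.5 − 5.5 = 2
x=5: ŷ = -0.5 + 1.5·5 = 7; r = 10.2 − 7 = 3.2
x=6: ŷ = -0.5 + 1.5·6 = 8.5; r = 5.7 − 8.5 = -2.8

-2.4, 2, 3.2, -2.8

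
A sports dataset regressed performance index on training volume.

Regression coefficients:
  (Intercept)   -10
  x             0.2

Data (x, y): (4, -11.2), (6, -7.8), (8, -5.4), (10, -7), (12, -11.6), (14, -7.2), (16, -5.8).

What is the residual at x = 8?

ŷ = -10 + 0.2·8 = -8.4
e = -5.4 − (-8.4) = 3

e = 3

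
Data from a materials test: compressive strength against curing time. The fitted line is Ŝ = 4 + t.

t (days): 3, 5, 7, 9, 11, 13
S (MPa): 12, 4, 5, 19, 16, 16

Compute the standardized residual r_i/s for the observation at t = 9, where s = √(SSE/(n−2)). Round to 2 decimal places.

t=3: Ŝ = 4 + 3 = 7; r = 12 − 7 = 5
t=5: Ŝ = 4 + 5 = 9; r = 4 − 9 = -5
t=7: Ŝ = 4 + 7 = 11; r = 5 − 11 = -6
t=9: Ŝ = 4 + 9 = 13; r = 19 − 13 = 6
t=11: Ŝ = 4 + 11 = 15; r = 16 − 15 = 1
t=13: Ŝ = 4 + 13 = 17; r = 16 − 17 = -1
SSE = 25 + 25 + 36 + 36 + 1 + 1 = 124
s = √(124/4) = 5.56776
r/s = 6 / 5.56776 = 1.08

1.08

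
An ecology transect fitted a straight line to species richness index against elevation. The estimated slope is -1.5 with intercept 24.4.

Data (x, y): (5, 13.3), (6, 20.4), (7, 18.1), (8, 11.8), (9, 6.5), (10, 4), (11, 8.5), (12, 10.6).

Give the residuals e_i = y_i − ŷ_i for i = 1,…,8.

-3.6, 5, 4.2, -0.6, -4.4, -5.4, 0.6, 4.2

x=5: ŷ = 24.4 − 1.5·5 = 16.9; e = 13.3 − 16.9 = -3.6
x=6: ŷ = 24.4 − 1.5·6 = 15.4; e = 20.4 − 15.4 = 5
x=7: ŷ = 24.4 − 1.5·7 = 13.9; e = 18.1 − 13.9 = 4.2
x=8: ŷ = 24.4 − 1.5·8 = 12.4; e = 11.8 − 12.4 = -0.6
x=9: ŷ = 24.4 − 1.5·9 = 10.9; e = 6.5 − 10.9 = -4.4
x=10: ŷ = 24.4 − 1.5·10 = 9.4; e = 4 − 9.4 = -5.4
x=11: ŷ = 24.4 − 1.5·11 = 7.9; e = 8.5 − 7.9 = 0.6
x=12: ŷ = 24.4 − 1.5·12 = 6.4; e = 10.6 − 6.4 = 4.2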